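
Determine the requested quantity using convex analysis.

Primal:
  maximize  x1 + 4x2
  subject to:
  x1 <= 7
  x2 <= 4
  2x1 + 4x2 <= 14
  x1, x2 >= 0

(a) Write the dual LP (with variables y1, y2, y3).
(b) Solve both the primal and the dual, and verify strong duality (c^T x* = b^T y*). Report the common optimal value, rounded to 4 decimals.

The standard primal-dual pair for 'max c^T x s.t. A x <= b, x >= 0' is:
  Dual:  min b^T y  s.t.  A^T y >= c,  y >= 0.

So the dual LP is:
  minimize  7y1 + 4y2 + 14y3
  subject to:
    y1 + 2y3 >= 1
    y2 + 4y3 >= 4
    y1, y2, y3 >= 0

Solving the primal: x* = (0, 3.5).
  primal value c^T x* = 14.
Solving the dual: y* = (0, 0, 1).
  dual value b^T y* = 14.
Strong duality: c^T x* = b^T y*. Confirmed.

14


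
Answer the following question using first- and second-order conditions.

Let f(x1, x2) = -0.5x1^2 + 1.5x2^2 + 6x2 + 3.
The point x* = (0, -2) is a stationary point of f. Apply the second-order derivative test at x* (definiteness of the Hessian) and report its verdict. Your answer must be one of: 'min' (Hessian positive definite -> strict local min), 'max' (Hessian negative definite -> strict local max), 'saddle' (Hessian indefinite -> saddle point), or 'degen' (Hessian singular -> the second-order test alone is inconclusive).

Compute the Hessian H = grad^2 f:
  H = [[-1, 0], [0, 3]]
Verify stationarity: grad f(x*) = H x* + g = (0, 0).
Eigenvalues of H: -1, 3.
Eigenvalues have mixed signs, so H is indefinite -> x* is a saddle point.

saddle


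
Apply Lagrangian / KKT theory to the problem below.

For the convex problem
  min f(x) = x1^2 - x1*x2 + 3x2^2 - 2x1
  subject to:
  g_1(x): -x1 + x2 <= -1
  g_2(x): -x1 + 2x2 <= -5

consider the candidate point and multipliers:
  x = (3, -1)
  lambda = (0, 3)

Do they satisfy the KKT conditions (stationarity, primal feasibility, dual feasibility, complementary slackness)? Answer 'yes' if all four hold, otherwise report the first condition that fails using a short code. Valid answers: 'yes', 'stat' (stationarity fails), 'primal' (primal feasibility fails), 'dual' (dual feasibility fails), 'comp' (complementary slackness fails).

Gradient of f: grad f(x) = Q x + c = (5, -9)
Constraint values g_i(x) = a_i^T x - b_i:
  g_1((3, -1)) = -3
  g_2((3, -1)) = 0
Stationarity residual: grad f(x) + sum_i lambda_i a_i = (2, -3)
  -> stationarity FAILS
Primal feasibility (all g_i <= 0): OK
Dual feasibility (all lambda_i >= 0): OK
Complementary slackness (lambda_i * g_i(x) = 0 for all i): OK

Verdict: the first failing condition is stationarity -> stat.

stat


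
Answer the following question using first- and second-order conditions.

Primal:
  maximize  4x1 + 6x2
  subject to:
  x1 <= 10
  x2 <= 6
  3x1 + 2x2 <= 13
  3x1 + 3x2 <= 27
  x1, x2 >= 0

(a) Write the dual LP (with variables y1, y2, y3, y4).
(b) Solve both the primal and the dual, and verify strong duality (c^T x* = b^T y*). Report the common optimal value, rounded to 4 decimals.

The standard primal-dual pair for 'max c^T x s.t. A x <= b, x >= 0' is:
  Dual:  min b^T y  s.t.  A^T y >= c,  y >= 0.

So the dual LP is:
  minimize  10y1 + 6y2 + 13y3 + 27y4
  subject to:
    y1 + 3y3 + 3y4 >= 4
    y2 + 2y3 + 3y4 >= 6
    y1, y2, y3, y4 >= 0

Solving the primal: x* = (0.3333, 6).
  primal value c^T x* = 37.3333.
Solving the dual: y* = (0, 3.3333, 1.3333, 0).
  dual value b^T y* = 37.3333.
Strong duality: c^T x* = b^T y*. Confirmed.

37.3333


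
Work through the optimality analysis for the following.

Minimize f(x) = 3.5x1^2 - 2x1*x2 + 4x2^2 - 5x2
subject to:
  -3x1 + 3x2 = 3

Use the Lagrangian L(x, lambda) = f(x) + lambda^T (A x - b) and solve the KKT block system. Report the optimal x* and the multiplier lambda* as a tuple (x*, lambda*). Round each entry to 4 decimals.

Form the Lagrangian:
  L(x, lambda) = (1/2) x^T Q x + c^T x + lambda^T (A x - b)
Stationarity (grad_x L = 0): Q x + c + A^T lambda = 0.
Primal feasibility: A x = b.

This gives the KKT block system:
  [ Q   A^T ] [ x     ]   [-c ]
  [ A    0  ] [ lambda ] = [ b ]

Solving the linear system:
  x*      = (-0.0909, 0.9091)
  lambda* = (-0.8182)
  f(x*)   = -1.0455

x* = (-0.0909, 0.9091), lambda* = (-0.8182)


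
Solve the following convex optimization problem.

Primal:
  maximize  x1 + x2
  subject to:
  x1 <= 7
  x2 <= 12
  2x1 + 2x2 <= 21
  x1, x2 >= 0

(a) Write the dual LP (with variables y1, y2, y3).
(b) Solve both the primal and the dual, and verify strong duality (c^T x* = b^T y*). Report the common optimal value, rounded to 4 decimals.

The standard primal-dual pair for 'max c^T x s.t. A x <= b, x >= 0' is:
  Dual:  min b^T y  s.t.  A^T y >= c,  y >= 0.

So the dual LP is:
  minimize  7y1 + 12y2 + 21y3
  subject to:
    y1 + 2y3 >= 1
    y2 + 2y3 >= 1
    y1, y2, y3 >= 0

Solving the primal: x* = (0, 10.5).
  primal value c^T x* = 10.5.
Solving the dual: y* = (0, 0, 0.5).
  dual value b^T y* = 10.5.
Strong duality: c^T x* = b^T y*. Confirmed.

10.5


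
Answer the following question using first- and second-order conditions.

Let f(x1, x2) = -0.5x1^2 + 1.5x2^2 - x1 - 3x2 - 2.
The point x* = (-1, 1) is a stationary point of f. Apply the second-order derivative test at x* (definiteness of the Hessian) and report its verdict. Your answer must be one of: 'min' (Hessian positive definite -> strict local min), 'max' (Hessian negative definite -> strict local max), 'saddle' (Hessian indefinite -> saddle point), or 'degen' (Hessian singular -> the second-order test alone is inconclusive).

Compute the Hessian H = grad^2 f:
  H = [[-1, 0], [0, 3]]
Verify stationarity: grad f(x*) = H x* + g = (0, 0).
Eigenvalues of H: -1, 3.
Eigenvalues have mixed signs, so H is indefinite -> x* is a saddle point.

saddle


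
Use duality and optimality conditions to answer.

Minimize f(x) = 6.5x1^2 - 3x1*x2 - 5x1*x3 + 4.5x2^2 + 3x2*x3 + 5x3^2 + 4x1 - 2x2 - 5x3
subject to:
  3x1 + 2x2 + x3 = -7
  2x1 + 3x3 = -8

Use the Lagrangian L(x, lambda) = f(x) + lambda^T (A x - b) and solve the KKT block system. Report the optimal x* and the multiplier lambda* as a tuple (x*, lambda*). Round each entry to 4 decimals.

Form the Lagrangian:
  L(x, lambda) = (1/2) x^T Q x + c^T x + lambda^T (A x - b)
Stationarity (grad_x L = 0): Q x + c + A^T lambda = 0.
Primal feasibility: A x = b.

This gives the KKT block system:
  [ Q   A^T ] [ x     ]   [-c ]
  [ A    0  ] [ lambda ] = [ b ]

Solving the linear system:
  x*      = (-1.7426, -0.1336, -1.5049)
  lambda* = (1.2447, 3.4974)
  f(x*)   = 18.7565

x* = (-1.7426, -0.1336, -1.5049), lambda* = (1.2447, 3.4974)


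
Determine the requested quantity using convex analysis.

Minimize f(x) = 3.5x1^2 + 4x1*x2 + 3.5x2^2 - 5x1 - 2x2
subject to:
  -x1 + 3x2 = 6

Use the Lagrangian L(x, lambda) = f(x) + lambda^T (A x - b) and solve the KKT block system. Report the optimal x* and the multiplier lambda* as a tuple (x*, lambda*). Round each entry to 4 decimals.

Form the Lagrangian:
  L(x, lambda) = (1/2) x^T Q x + c^T x + lambda^T (A x - b)
Stationarity (grad_x L = 0): Q x + c + A^T lambda = 0.
Primal feasibility: A x = b.

This gives the KKT block system:
  [ Q   A^T ] [ x     ]   [-c ]
  [ A    0  ] [ lambda ] = [ b ]

Solving the linear system:
  x*      = (-0.6702, 1.7766)
  lambda* = (-2.5851)
  f(x*)   = 7.6543

x* = (-0.6702, 1.7766), lambda* = (-2.5851)


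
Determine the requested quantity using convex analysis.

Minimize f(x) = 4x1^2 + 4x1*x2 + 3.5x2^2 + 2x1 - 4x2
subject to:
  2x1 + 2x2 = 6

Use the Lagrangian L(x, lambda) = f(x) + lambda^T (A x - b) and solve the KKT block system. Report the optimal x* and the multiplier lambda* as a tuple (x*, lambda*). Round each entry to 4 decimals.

Form the Lagrangian:
  L(x, lambda) = (1/2) x^T Q x + c^T x + lambda^T (A x - b)
Stationarity (grad_x L = 0): Q x + c + A^T lambda = 0.
Primal feasibility: A x = b.

This gives the KKT block system:
  [ Q   A^T ] [ x     ]   [-c ]
  [ A    0  ] [ lambda ] = [ b ]

Solving the linear system:
  x*      = (0.4286, 2.5714)
  lambda* = (-7.8571)
  f(x*)   = 18.8571

x* = (0.4286, 2.5714), lambda* = (-7.8571)


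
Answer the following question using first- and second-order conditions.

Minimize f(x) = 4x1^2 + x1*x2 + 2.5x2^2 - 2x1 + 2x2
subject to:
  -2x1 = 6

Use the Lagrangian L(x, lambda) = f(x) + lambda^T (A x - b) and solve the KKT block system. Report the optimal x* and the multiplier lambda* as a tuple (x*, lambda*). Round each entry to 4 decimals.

Form the Lagrangian:
  L(x, lambda) = (1/2) x^T Q x + c^T x + lambda^T (A x - b)
Stationarity (grad_x L = 0): Q x + c + A^T lambda = 0.
Primal feasibility: A x = b.

This gives the KKT block system:
  [ Q   A^T ] [ x     ]   [-c ]
  [ A    0  ] [ lambda ] = [ b ]

Solving the linear system:
  x*      = (-3, 0.2)
  lambda* = (-12.9)
  f(x*)   = 41.9

x* = (-3, 0.2), lambda* = (-12.9)


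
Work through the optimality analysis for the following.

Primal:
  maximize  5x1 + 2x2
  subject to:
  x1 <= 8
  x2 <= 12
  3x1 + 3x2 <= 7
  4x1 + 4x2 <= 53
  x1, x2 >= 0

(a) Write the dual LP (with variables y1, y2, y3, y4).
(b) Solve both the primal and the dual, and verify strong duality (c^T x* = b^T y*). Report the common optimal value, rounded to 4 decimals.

The standard primal-dual pair for 'max c^T x s.t. A x <= b, x >= 0' is:
  Dual:  min b^T y  s.t.  A^T y >= c,  y >= 0.

So the dual LP is:
  minimize  8y1 + 12y2 + 7y3 + 53y4
  subject to:
    y1 + 3y3 + 4y4 >= 5
    y2 + 3y3 + 4y4 >= 2
    y1, y2, y3, y4 >= 0

Solving the primal: x* = (2.3333, 0).
  primal value c^T x* = 11.6667.
Solving the dual: y* = (0, 0, 1.6667, 0).
  dual value b^T y* = 11.6667.
Strong duality: c^T x* = b^T y*. Confirmed.

11.6667


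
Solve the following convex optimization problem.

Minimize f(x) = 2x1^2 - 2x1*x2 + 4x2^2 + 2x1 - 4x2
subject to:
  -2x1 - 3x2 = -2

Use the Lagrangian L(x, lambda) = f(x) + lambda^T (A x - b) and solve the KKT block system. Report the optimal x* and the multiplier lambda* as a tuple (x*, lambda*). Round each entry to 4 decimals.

Form the Lagrangian:
  L(x, lambda) = (1/2) x^T Q x + c^T x + lambda^T (A x - b)
Stationarity (grad_x L = 0): Q x + c + A^T lambda = 0.
Primal feasibility: A x = b.

This gives the KKT block system:
  [ Q   A^T ] [ x     ]   [-c ]
  [ A    0  ] [ lambda ] = [ b ]

Solving the linear system:
  x*      = (0.0217, 0.6522)
  lambda* = (0.3913)
  f(x*)   = -0.8913

x* = (0.0217, 0.6522), lambda* = (0.3913)


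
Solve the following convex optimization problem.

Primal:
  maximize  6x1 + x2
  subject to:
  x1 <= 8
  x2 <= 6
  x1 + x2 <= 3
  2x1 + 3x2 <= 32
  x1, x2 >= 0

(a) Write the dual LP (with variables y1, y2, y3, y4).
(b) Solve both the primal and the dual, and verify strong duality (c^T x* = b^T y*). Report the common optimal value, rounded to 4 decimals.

The standard primal-dual pair for 'max c^T x s.t. A x <= b, x >= 0' is:
  Dual:  min b^T y  s.t.  A^T y >= c,  y >= 0.

So the dual LP is:
  minimize  8y1 + 6y2 + 3y3 + 32y4
  subject to:
    y1 + y3 + 2y4 >= 6
    y2 + y3 + 3y4 >= 1
    y1, y2, y3, y4 >= 0

Solving the primal: x* = (3, 0).
  primal value c^T x* = 18.
Solving the dual: y* = (0, 0, 6, 0).
  dual value b^T y* = 18.
Strong duality: c^T x* = b^T y*. Confirmed.

18


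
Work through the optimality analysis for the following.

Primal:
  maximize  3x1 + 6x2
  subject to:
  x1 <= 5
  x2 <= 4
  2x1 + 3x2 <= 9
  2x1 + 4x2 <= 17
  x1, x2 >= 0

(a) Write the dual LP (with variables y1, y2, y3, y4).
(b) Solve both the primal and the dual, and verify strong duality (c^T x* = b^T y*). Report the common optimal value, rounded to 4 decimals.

The standard primal-dual pair for 'max c^T x s.t. A x <= b, x >= 0' is:
  Dual:  min b^T y  s.t.  A^T y >= c,  y >= 0.

So the dual LP is:
  minimize  5y1 + 4y2 + 9y3 + 17y4
  subject to:
    y1 + 2y3 + 2y4 >= 3
    y2 + 3y3 + 4y4 >= 6
    y1, y2, y3, y4 >= 0

Solving the primal: x* = (0, 3).
  primal value c^T x* = 18.
Solving the dual: y* = (0, 0, 2, 0).
  dual value b^T y* = 18.
Strong duality: c^T x* = b^T y*. Confirmed.

18


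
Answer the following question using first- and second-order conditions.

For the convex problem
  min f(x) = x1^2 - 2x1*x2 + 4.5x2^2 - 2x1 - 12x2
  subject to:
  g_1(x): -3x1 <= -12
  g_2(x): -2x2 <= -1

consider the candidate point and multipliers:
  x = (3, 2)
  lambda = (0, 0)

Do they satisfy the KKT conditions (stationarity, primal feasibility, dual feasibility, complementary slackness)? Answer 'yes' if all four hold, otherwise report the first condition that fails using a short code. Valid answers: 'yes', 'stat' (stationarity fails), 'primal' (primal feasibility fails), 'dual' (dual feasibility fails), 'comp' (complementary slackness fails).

Gradient of f: grad f(x) = Q x + c = (0, 0)
Constraint values g_i(x) = a_i^T x - b_i:
  g_1((3, 2)) = 3
  g_2((3, 2)) = -3
Stationarity residual: grad f(x) + sum_i lambda_i a_i = (0, 0)
  -> stationarity OK
Primal feasibility (all g_i <= 0): FAILS
Dual feasibility (all lambda_i >= 0): OK
Complementary slackness (lambda_i * g_i(x) = 0 for all i): OK

Verdict: the first failing condition is primal_feasibility -> primal.

primal


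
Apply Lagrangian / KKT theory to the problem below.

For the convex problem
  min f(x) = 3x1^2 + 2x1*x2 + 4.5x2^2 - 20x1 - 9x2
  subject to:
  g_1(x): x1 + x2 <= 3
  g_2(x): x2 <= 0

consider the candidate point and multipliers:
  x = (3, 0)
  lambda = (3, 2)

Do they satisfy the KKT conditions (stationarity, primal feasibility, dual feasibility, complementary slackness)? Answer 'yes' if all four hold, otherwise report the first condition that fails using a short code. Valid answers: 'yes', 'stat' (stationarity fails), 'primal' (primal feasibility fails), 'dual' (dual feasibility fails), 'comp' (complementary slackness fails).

Gradient of f: grad f(x) = Q x + c = (-2, -3)
Constraint values g_i(x) = a_i^T x - b_i:
  g_1((3, 0)) = 0
  g_2((3, 0)) = 0
Stationarity residual: grad f(x) + sum_i lambda_i a_i = (1, 2)
  -> stationarity FAILS
Primal feasibility (all g_i <= 0): OK
Dual feasibility (all lambda_i >= 0): OK
Complementary slackness (lambda_i * g_i(x) = 0 for all i): OK

Verdict: the first failing condition is stationarity -> stat.

stat


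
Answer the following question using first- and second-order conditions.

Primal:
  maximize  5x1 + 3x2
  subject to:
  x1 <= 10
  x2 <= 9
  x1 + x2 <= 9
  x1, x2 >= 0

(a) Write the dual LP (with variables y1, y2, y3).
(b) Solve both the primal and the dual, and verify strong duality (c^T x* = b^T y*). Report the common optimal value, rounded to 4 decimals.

The standard primal-dual pair for 'max c^T x s.t. A x <= b, x >= 0' is:
  Dual:  min b^T y  s.t.  A^T y >= c,  y >= 0.

So the dual LP is:
  minimize  10y1 + 9y2 + 9y3
  subject to:
    y1 + y3 >= 5
    y2 + y3 >= 3
    y1, y2, y3 >= 0

Solving the primal: x* = (9, 0).
  primal value c^T x* = 45.
Solving the dual: y* = (0, 0, 5).
  dual value b^T y* = 45.
Strong duality: c^T x* = b^T y*. Confirmed.

45


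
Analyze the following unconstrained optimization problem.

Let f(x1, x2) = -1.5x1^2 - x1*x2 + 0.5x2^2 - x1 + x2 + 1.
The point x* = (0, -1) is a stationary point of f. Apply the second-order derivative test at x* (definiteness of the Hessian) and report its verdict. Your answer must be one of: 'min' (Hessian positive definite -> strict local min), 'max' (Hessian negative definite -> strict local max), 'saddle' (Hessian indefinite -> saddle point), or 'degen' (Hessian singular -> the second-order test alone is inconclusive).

Compute the Hessian H = grad^2 f:
  H = [[-3, -1], [-1, 1]]
Verify stationarity: grad f(x*) = H x* + g = (0, 0).
Eigenvalues of H: -3.2361, 1.2361.
Eigenvalues have mixed signs, so H is indefinite -> x* is a saddle point.

saddle


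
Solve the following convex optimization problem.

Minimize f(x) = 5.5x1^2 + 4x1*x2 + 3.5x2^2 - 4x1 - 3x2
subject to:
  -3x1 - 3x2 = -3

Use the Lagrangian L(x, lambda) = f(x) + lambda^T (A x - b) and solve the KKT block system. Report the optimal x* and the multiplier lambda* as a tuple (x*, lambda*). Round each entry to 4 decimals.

Form the Lagrangian:
  L(x, lambda) = (1/2) x^T Q x + c^T x + lambda^T (A x - b)
Stationarity (grad_x L = 0): Q x + c + A^T lambda = 0.
Primal feasibility: A x = b.

This gives the KKT block system:
  [ Q   A^T ] [ x     ]   [-c ]
  [ A    0  ] [ lambda ] = [ b ]

Solving the linear system:
  x*      = (0.4, 0.6)
  lambda* = (0.9333)
  f(x*)   = -0.3

x* = (0.4, 0.6), lambda* = (0.9333)


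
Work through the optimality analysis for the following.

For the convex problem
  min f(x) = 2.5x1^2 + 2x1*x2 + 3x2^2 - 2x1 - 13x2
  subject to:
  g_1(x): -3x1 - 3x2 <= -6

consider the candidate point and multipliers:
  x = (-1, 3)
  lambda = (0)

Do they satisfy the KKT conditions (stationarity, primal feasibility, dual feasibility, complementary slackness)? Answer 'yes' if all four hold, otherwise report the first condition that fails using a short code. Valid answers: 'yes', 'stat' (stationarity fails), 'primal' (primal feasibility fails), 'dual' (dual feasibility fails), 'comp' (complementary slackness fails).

Gradient of f: grad f(x) = Q x + c = (-1, 3)
Constraint values g_i(x) = a_i^T x - b_i:
  g_1((-1, 3)) = 0
Stationarity residual: grad f(x) + sum_i lambda_i a_i = (-1, 3)
  -> stationarity FAILS
Primal feasibility (all g_i <= 0): OK
Dual feasibility (all lambda_i >= 0): OK
Complementary slackness (lambda_i * g_i(x) = 0 for all i): OK

Verdict: the first failing condition is stationarity -> stat.

stat


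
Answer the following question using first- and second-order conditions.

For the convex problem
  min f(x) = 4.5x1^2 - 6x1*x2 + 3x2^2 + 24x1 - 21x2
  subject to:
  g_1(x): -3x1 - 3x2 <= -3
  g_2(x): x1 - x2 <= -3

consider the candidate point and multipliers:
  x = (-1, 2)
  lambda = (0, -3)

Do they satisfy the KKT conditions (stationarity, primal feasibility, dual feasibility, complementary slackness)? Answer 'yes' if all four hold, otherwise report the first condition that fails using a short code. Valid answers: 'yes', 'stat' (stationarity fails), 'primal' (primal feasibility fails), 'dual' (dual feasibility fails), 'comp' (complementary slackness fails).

Gradient of f: grad f(x) = Q x + c = (3, -3)
Constraint values g_i(x) = a_i^T x - b_i:
  g_1((-1, 2)) = 0
  g_2((-1, 2)) = 0
Stationarity residual: grad f(x) + sum_i lambda_i a_i = (0, 0)
  -> stationarity OK
Primal feasibility (all g_i <= 0): OK
Dual feasibility (all lambda_i >= 0): FAILS
Complementary slackness (lambda_i * g_i(x) = 0 for all i): OK

Verdict: the first failing condition is dual_feasibility -> dual.

dual


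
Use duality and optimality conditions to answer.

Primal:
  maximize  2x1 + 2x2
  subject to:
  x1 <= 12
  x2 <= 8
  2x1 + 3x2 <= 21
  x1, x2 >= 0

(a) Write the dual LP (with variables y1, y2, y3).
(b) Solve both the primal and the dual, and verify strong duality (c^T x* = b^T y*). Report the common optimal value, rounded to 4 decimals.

The standard primal-dual pair for 'max c^T x s.t. A x <= b, x >= 0' is:
  Dual:  min b^T y  s.t.  A^T y >= c,  y >= 0.

So the dual LP is:
  minimize  12y1 + 8y2 + 21y3
  subject to:
    y1 + 2y3 >= 2
    y2 + 3y3 >= 2
    y1, y2, y3 >= 0

Solving the primal: x* = (10.5, 0).
  primal value c^T x* = 21.
Solving the dual: y* = (0, 0, 1).
  dual value b^T y* = 21.
Strong duality: c^T x* = b^T y*. Confirmed.

21


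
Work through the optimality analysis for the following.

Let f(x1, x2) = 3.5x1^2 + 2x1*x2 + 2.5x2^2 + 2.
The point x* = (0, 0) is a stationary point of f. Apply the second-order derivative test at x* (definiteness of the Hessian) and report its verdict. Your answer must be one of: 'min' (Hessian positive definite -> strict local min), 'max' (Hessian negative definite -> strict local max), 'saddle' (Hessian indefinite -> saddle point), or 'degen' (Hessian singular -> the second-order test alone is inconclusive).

Compute the Hessian H = grad^2 f:
  H = [[7, 2], [2, 5]]
Verify stationarity: grad f(x*) = H x* + g = (0, 0).
Eigenvalues of H: 3.7639, 8.2361.
Both eigenvalues > 0, so H is positive definite -> x* is a strict local min.

min


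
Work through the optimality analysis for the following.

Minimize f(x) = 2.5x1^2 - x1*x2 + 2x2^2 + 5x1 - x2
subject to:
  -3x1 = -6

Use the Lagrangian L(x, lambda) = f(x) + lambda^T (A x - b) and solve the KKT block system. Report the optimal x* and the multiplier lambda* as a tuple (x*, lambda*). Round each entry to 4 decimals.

Form the Lagrangian:
  L(x, lambda) = (1/2) x^T Q x + c^T x + lambda^T (A x - b)
Stationarity (grad_x L = 0): Q x + c + A^T lambda = 0.
Primal feasibility: A x = b.

This gives the KKT block system:
  [ Q   A^T ] [ x     ]   [-c ]
  [ A    0  ] [ lambda ] = [ b ]

Solving the linear system:
  x*      = (2, 0.75)
  lambda* = (4.75)
  f(x*)   = 18.875

x* = (2, 0.75), lambda* = (4.75)


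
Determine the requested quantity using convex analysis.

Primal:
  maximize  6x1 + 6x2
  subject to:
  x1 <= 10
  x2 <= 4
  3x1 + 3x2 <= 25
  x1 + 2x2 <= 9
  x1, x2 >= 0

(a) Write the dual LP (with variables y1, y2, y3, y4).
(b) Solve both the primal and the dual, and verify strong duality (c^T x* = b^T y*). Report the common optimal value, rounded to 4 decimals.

The standard primal-dual pair for 'max c^T x s.t. A x <= b, x >= 0' is:
  Dual:  min b^T y  s.t.  A^T y >= c,  y >= 0.

So the dual LP is:
  minimize  10y1 + 4y2 + 25y3 + 9y4
  subject to:
    y1 + 3y3 + y4 >= 6
    y2 + 3y3 + 2y4 >= 6
    y1, y2, y3, y4 >= 0

Solving the primal: x* = (8.3333, 0).
  primal value c^T x* = 50.
Solving the dual: y* = (0, 0, 2, 0).
  dual value b^T y* = 50.
Strong duality: c^T x* = b^T y*. Confirmed.

50


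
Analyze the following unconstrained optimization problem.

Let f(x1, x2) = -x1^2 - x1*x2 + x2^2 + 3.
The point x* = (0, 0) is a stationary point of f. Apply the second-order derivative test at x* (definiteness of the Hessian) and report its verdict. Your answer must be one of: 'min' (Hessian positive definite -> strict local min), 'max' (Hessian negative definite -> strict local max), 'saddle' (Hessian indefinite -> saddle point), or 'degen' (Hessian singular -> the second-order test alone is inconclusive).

Compute the Hessian H = grad^2 f:
  H = [[-2, -1], [-1, 2]]
Verify stationarity: grad f(x*) = H x* + g = (0, 0).
Eigenvalues of H: -2.2361, 2.2361.
Eigenvalues have mixed signs, so H is indefinite -> x* is a saddle point.

saddle


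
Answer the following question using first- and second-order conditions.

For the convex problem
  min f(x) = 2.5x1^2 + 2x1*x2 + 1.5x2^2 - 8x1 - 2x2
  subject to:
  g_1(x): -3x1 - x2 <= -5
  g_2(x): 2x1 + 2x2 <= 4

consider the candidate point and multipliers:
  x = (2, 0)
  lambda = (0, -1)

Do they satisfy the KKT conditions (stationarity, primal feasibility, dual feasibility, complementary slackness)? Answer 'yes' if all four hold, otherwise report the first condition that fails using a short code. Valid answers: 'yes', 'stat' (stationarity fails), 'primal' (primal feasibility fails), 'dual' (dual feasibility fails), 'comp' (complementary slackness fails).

Gradient of f: grad f(x) = Q x + c = (2, 2)
Constraint values g_i(x) = a_i^T x - b_i:
  g_1((2, 0)) = -1
  g_2((2, 0)) = 0
Stationarity residual: grad f(x) + sum_i lambda_i a_i = (0, 0)
  -> stationarity OK
Primal feasibility (all g_i <= 0): OK
Dual feasibility (all lambda_i >= 0): FAILS
Complementary slackness (lambda_i * g_i(x) = 0 for all i): OK

Verdict: the first failing condition is dual_feasibility -> dual.

dual


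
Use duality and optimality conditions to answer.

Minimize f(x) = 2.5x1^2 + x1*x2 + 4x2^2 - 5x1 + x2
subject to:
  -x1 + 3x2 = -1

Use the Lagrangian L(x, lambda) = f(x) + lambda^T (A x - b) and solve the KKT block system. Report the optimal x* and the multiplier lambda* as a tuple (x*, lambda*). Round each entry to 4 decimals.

Form the Lagrangian:
  L(x, lambda) = (1/2) x^T Q x + c^T x + lambda^T (A x - b)
Stationarity (grad_x L = 0): Q x + c + A^T lambda = 0.
Primal feasibility: A x = b.

This gives the KKT block system:
  [ Q   A^T ] [ x     ]   [-c ]
  [ A    0  ] [ lambda ] = [ b ]

Solving the linear system:
  x*      = (0.8983, -0.0339)
  lambda* = (-0.5424)
  f(x*)   = -2.5339

x* = (0.8983, -0.0339), lambda* = (-0.5424)


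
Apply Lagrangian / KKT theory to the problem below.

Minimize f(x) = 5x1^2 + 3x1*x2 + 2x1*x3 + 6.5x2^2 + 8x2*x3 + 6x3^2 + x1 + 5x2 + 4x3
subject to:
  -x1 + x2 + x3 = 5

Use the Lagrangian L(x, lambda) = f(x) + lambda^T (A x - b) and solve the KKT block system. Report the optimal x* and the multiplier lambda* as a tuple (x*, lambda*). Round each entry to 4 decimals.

Form the Lagrangian:
  L(x, lambda) = (1/2) x^T Q x + c^T x + lambda^T (A x - b)
Stationarity (grad_x L = 0): Q x + c + A^T lambda = 0.
Primal feasibility: A x = b.

This gives the KKT block system:
  [ Q   A^T ] [ x     ]   [-c ]
  [ A    0  ] [ lambda ] = [ b ]

Solving the linear system:
  x*      = (-2.7467, 1.1956, 1.0578)
  lambda* = (-20.7644)
  f(x*)   = 55.6422

x* = (-2.7467, 1.1956, 1.0578), lambda* = (-20.7644)


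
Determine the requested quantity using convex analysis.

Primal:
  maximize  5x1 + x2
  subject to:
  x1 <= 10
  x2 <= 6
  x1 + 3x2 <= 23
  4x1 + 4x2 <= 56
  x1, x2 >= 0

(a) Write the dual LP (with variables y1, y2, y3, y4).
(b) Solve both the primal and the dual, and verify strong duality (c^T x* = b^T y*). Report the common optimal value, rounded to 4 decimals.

The standard primal-dual pair for 'max c^T x s.t. A x <= b, x >= 0' is:
  Dual:  min b^T y  s.t.  A^T y >= c,  y >= 0.

So the dual LP is:
  minimize  10y1 + 6y2 + 23y3 + 56y4
  subject to:
    y1 + y3 + 4y4 >= 5
    y2 + 3y3 + 4y4 >= 1
    y1, y2, y3, y4 >= 0

Solving the primal: x* = (10, 4).
  primal value c^T x* = 54.
Solving the dual: y* = (4, 0, 0, 0.25).
  dual value b^T y* = 54.
Strong duality: c^T x* = b^T y*. Confirmed.

54


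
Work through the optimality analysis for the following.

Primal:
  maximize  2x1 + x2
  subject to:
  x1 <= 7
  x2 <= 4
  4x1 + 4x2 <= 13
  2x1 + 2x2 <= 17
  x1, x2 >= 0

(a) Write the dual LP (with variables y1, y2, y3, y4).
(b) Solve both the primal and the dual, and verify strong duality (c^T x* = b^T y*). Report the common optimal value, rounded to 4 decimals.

The standard primal-dual pair for 'max c^T x s.t. A x <= b, x >= 0' is:
  Dual:  min b^T y  s.t.  A^T y >= c,  y >= 0.

So the dual LP is:
  minimize  7y1 + 4y2 + 13y3 + 17y4
  subject to:
    y1 + 4y3 + 2y4 >= 2
    y2 + 4y3 + 2y4 >= 1
    y1, y2, y3, y4 >= 0

Solving the primal: x* = (3.25, 0).
  primal value c^T x* = 6.5.
Solving the dual: y* = (0, 0, 0.5, 0).
  dual value b^T y* = 6.5.
Strong duality: c^T x* = b^T y*. Confirmed.

6.5


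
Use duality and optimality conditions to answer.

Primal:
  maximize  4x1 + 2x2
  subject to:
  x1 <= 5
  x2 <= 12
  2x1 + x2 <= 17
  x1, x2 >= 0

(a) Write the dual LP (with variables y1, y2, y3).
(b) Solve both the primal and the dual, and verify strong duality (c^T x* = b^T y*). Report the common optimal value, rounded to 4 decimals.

The standard primal-dual pair for 'max c^T x s.t. A x <= b, x >= 0' is:
  Dual:  min b^T y  s.t.  A^T y >= c,  y >= 0.

So the dual LP is:
  minimize  5y1 + 12y2 + 17y3
  subject to:
    y1 + 2y3 >= 4
    y2 + y3 >= 2
    y1, y2, y3 >= 0

Solving the primal: x* = (2.5, 12).
  primal value c^T x* = 34.
Solving the dual: y* = (0, 0, 2).
  dual value b^T y* = 34.
Strong duality: c^T x* = b^T y*. Confirmed.

34


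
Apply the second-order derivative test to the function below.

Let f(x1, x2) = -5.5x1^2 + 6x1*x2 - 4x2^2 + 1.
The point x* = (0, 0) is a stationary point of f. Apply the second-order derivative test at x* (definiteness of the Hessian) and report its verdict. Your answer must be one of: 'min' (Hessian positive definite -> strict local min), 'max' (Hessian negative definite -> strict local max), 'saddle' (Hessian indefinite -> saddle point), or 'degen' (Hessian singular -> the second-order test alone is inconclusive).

Compute the Hessian H = grad^2 f:
  H = [[-11, 6], [6, -8]]
Verify stationarity: grad f(x*) = H x* + g = (0, 0).
Eigenvalues of H: -15.6847, -3.3153.
Both eigenvalues < 0, so H is negative definite -> x* is a strict local max.

max


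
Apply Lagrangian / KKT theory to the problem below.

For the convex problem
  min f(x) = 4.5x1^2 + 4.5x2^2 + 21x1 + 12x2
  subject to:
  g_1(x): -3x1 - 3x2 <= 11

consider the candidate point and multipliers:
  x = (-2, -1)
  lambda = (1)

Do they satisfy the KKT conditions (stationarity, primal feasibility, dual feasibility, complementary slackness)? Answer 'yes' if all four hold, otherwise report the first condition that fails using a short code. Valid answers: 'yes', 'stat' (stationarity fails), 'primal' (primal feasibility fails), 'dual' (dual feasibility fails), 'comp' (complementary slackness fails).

Gradient of f: grad f(x) = Q x + c = (3, 3)
Constraint values g_i(x) = a_i^T x - b_i:
  g_1((-2, -1)) = -2
Stationarity residual: grad f(x) + sum_i lambda_i a_i = (0, 0)
  -> stationarity OK
Primal feasibility (all g_i <= 0): OK
Dual feasibility (all lambda_i >= 0): OK
Complementary slackness (lambda_i * g_i(x) = 0 for all i): FAILS

Verdict: the first failing condition is complementary_slackness -> comp.

comp


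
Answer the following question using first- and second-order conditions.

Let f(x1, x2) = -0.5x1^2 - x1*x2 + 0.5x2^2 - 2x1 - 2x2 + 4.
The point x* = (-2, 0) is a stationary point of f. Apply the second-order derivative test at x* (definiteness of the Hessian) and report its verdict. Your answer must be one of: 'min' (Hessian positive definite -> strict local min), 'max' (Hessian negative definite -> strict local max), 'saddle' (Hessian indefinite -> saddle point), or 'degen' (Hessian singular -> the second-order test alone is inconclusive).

Compute the Hessian H = grad^2 f:
  H = [[-1, -1], [-1, 1]]
Verify stationarity: grad f(x*) = H x* + g = (0, 0).
Eigenvalues of H: -1.4142, 1.4142.
Eigenvalues have mixed signs, so H is indefinite -> x* is a saddle point.

saddle


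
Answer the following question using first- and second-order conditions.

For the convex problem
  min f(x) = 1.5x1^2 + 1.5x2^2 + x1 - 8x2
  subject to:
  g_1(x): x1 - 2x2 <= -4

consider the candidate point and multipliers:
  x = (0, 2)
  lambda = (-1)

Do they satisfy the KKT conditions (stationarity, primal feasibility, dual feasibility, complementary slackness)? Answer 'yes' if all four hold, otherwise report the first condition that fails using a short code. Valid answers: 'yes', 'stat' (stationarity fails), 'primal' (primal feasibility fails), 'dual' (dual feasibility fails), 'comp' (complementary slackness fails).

Gradient of f: grad f(x) = Q x + c = (1, -2)
Constraint values g_i(x) = a_i^T x - b_i:
  g_1((0, 2)) = 0
Stationarity residual: grad f(x) + sum_i lambda_i a_i = (0, 0)
  -> stationarity OK
Primal feasibility (all g_i <= 0): OK
Dual feasibility (all lambda_i >= 0): FAILS
Complementary slackness (lambda_i * g_i(x) = 0 for all i): OK

Verdict: the first failing condition is dual_feasibility -> dual.

dual


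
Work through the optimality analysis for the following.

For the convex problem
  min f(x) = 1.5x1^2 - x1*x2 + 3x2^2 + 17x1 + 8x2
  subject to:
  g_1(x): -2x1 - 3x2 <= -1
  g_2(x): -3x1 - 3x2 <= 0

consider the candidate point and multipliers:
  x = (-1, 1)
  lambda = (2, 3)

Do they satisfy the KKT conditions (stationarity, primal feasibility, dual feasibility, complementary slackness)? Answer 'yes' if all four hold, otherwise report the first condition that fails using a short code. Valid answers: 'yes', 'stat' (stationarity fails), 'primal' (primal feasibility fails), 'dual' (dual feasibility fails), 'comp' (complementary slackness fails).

Gradient of f: grad f(x) = Q x + c = (13, 15)
Constraint values g_i(x) = a_i^T x - b_i:
  g_1((-1, 1)) = 0
  g_2((-1, 1)) = 0
Stationarity residual: grad f(x) + sum_i lambda_i a_i = (0, 0)
  -> stationarity OK
Primal feasibility (all g_i <= 0): OK
Dual feasibility (all lambda_i >= 0): OK
Complementary slackness (lambda_i * g_i(x) = 0 for all i): OK

Verdict: yes, KKT holds.

yes


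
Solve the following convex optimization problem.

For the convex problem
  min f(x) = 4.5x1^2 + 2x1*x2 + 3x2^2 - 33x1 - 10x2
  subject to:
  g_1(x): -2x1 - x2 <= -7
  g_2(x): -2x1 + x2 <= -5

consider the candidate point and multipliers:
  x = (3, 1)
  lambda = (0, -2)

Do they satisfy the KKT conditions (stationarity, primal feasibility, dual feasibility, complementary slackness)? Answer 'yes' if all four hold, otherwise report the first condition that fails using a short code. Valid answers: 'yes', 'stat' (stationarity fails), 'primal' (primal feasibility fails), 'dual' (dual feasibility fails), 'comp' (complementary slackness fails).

Gradient of f: grad f(x) = Q x + c = (-4, 2)
Constraint values g_i(x) = a_i^T x - b_i:
  g_1((3, 1)) = 0
  g_2((3, 1)) = 0
Stationarity residual: grad f(x) + sum_i lambda_i a_i = (0, 0)
  -> stationarity OK
Primal feasibility (all g_i <= 0): OK
Dual feasibility (all lambda_i >= 0): FAILS
Complementary slackness (lambda_i * g_i(x) = 0 for all i): OK

Verdict: the first failing condition is dual_feasibility -> dual.

dual


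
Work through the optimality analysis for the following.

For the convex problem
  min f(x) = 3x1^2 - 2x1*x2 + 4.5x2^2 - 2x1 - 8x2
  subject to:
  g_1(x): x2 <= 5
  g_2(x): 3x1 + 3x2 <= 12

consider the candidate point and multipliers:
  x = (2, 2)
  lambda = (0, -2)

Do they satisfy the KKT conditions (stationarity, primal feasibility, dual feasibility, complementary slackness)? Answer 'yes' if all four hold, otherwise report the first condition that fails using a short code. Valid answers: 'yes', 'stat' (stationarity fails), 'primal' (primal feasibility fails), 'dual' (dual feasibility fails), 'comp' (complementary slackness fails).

Gradient of f: grad f(x) = Q x + c = (6, 6)
Constraint values g_i(x) = a_i^T x - b_i:
  g_1((2, 2)) = -3
  g_2((2, 2)) = 0
Stationarity residual: grad f(x) + sum_i lambda_i a_i = (0, 0)
  -> stationarity OK
Primal feasibility (all g_i <= 0): OK
Dual feasibility (all lambda_i >= 0): FAILS
Complementary slackness (lambda_i * g_i(x) = 0 for all i): OK

Verdict: the first failing condition is dual_feasibility -> dual.

dual


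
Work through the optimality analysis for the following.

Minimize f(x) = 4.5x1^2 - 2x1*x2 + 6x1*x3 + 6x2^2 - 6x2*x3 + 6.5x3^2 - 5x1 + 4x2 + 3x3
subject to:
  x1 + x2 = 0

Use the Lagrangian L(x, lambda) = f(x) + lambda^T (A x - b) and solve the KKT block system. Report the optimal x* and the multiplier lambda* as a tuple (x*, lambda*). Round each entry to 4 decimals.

Form the Lagrangian:
  L(x, lambda) = (1/2) x^T Q x + c^T x + lambda^T (A x - b)
Stationarity (grad_x L = 0): Q x + c + A^T lambda = 0.
Primal feasibility: A x = b.

This gives the KKT block system:
  [ Q   A^T ] [ x     ]   [-c ]
  [ A    0  ] [ lambda ] = [ b ]

Solving the linear system:
  x*      = (0.8453, -0.8453, -1.011)
  lambda* = (1.768)
  f(x*)   = -5.3204

x* = (0.8453, -0.8453, -1.011), lambda* = (1.768)


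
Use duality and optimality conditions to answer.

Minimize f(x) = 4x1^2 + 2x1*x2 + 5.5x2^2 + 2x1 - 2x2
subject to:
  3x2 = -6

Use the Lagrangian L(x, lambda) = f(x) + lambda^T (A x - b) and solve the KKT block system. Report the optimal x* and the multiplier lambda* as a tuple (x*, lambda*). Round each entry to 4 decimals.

Form the Lagrangian:
  L(x, lambda) = (1/2) x^T Q x + c^T x + lambda^T (A x - b)
Stationarity (grad_x L = 0): Q x + c + A^T lambda = 0.
Primal feasibility: A x = b.

This gives the KKT block system:
  [ Q   A^T ] [ x     ]   [-c ]
  [ A    0  ] [ lambda ] = [ b ]

Solving the linear system:
  x*      = (0.25, -2)
  lambda* = (7.8333)
  f(x*)   = 25.75

x* = (0.25, -2), lambda* = (7.8333)


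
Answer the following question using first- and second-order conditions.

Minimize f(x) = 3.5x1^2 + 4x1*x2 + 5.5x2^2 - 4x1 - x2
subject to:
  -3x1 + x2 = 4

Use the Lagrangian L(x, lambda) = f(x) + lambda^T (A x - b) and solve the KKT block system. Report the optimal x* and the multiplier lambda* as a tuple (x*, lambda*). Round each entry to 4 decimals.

Form the Lagrangian:
  L(x, lambda) = (1/2) x^T Q x + c^T x + lambda^T (A x - b)
Stationarity (grad_x L = 0): Q x + c + A^T lambda = 0.
Primal feasibility: A x = b.

This gives the KKT block system:
  [ Q   A^T ] [ x     ]   [-c ]
  [ A    0  ] [ lambda ] = [ b ]

Solving the linear system:
  x*      = (-1.0846, 0.7462)
  lambda* = (-2.8692)
  f(x*)   = 7.5346

x* = (-1.0846, 0.7462), lambda* = (-2.8692)


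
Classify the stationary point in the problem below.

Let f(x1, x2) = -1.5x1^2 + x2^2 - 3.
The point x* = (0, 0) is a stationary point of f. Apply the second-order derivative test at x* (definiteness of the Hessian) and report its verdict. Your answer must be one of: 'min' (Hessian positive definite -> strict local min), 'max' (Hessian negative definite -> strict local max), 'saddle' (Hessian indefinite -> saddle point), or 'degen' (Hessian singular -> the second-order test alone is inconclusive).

Compute the Hessian H = grad^2 f:
  H = [[-3, 0], [0, 2]]
Verify stationarity: grad f(x*) = H x* + g = (0, 0).
Eigenvalues of H: -3, 2.
Eigenvalues have mixed signs, so H is indefinite -> x* is a saddle point.

saddle


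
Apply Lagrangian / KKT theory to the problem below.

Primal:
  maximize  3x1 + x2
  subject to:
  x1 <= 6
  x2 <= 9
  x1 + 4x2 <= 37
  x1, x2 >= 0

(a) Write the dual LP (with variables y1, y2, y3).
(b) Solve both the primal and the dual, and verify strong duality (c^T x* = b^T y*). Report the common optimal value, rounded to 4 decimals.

The standard primal-dual pair for 'max c^T x s.t. A x <= b, x >= 0' is:
  Dual:  min b^T y  s.t.  A^T y >= c,  y >= 0.

So the dual LP is:
  minimize  6y1 + 9y2 + 37y3
  subject to:
    y1 + y3 >= 3
    y2 + 4y3 >= 1
    y1, y2, y3 >= 0

Solving the primal: x* = (6, 7.75).
  primal value c^T x* = 25.75.
Solving the dual: y* = (2.75, 0, 0.25).
  dual value b^T y* = 25.75.
Strong duality: c^T x* = b^T y*. Confirmed.

25.75


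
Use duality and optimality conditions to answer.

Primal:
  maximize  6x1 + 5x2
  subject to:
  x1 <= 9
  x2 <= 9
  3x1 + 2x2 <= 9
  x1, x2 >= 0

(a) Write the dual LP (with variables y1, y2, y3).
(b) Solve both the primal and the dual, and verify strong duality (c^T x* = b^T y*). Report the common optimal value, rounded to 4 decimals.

The standard primal-dual pair for 'max c^T x s.t. A x <= b, x >= 0' is:
  Dual:  min b^T y  s.t.  A^T y >= c,  y >= 0.

So the dual LP is:
  minimize  9y1 + 9y2 + 9y3
  subject to:
    y1 + 3y3 >= 6
    y2 + 2y3 >= 5
    y1, y2, y3 >= 0

Solving the primal: x* = (0, 4.5).
  primal value c^T x* = 22.5.
Solving the dual: y* = (0, 0, 2.5).
  dual value b^T y* = 22.5.
Strong duality: c^T x* = b^T y*. Confirmed.

22.5


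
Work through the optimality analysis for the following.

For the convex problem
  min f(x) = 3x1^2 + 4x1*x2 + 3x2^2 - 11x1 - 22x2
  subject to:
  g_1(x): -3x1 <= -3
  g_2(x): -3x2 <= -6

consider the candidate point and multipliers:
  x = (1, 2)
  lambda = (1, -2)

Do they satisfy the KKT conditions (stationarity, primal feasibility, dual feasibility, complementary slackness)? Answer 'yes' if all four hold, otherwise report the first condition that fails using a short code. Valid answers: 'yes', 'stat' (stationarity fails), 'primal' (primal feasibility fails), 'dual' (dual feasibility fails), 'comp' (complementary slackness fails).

Gradient of f: grad f(x) = Q x + c = (3, -6)
Constraint values g_i(x) = a_i^T x - b_i:
  g_1((1, 2)) = 0
  g_2((1, 2)) = 0
Stationarity residual: grad f(x) + sum_i lambda_i a_i = (0, 0)
  -> stationarity OK
Primal feasibility (all g_i <= 0): OK
Dual feasibility (all lambda_i >= 0): FAILS
Complementary slackness (lambda_i * g_i(x) = 0 for all i): OK

Verdict: the first failing condition is dual_feasibility -> dual.

dual


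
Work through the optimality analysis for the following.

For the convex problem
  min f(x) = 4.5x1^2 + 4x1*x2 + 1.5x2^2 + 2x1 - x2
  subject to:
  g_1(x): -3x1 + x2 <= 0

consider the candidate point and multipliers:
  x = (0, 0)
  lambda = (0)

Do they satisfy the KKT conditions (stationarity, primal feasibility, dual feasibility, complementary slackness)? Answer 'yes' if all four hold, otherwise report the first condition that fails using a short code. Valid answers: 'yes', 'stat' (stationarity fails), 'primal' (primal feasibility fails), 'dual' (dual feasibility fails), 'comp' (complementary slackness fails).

Gradient of f: grad f(x) = Q x + c = (2, -1)
Constraint values g_i(x) = a_i^T x - b_i:
  g_1((0, 0)) = 0
Stationarity residual: grad f(x) + sum_i lambda_i a_i = (2, -1)
  -> stationarity FAILS
Primal feasibility (all g_i <= 0): OK
Dual feasibility (all lambda_i >= 0): OK
Complementary slackness (lambda_i * g_i(x) = 0 for all i): OK

Verdict: the first failing condition is stationarity -> stat.

stat
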